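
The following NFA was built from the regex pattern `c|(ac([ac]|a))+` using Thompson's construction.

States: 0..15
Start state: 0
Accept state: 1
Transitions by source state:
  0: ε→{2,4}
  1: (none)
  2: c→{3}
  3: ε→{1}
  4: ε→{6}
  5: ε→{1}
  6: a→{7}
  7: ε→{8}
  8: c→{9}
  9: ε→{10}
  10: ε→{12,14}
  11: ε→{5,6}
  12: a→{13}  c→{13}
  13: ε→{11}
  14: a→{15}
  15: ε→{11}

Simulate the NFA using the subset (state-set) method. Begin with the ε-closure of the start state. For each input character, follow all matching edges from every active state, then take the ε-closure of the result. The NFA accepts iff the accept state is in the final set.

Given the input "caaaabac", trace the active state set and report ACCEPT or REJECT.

Answer: REJECT

Derivation:
S₀ = ε-closure({0}) = {0,2,4,6}
'c' @ 1: {1,3}  ✓accept
'a' @ 2: {}  — no active states
rest 'aaabac' ignored (set empty)
after full input: {}  (accept=1 not in)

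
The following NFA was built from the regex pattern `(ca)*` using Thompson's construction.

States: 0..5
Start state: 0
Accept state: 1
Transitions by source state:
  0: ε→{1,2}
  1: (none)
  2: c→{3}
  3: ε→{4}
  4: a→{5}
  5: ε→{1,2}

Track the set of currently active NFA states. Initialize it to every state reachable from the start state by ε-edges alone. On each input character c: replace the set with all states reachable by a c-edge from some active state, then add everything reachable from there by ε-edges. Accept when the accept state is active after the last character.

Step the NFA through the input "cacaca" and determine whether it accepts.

S₀ = ε-closure({0}) = {0,1,2}
'c' @ 1: {3,4}
'a' @ 2: {1,2,5}  ✓accept
'c' @ 3: {3,4}
'a' @ 4: {1,2,5}  ✓accept
'c' @ 5: {3,4}
'a' @ 6: {1,2,5}  ✓accept
after full input: {1,2,5}  (accept=1 in)

Answer: ACCEPT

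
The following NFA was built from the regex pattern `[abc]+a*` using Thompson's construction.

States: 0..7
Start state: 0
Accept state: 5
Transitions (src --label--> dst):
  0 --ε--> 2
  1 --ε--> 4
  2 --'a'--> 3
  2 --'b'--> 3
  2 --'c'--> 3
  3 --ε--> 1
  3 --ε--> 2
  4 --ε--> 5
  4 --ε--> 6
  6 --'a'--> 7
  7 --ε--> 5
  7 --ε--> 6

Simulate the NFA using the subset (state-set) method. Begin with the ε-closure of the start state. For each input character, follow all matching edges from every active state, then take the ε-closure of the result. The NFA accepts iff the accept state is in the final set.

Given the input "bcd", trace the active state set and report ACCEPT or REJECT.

Answer: REJECT

Steps:
S₀ = ε-closure({0}) = {0,2}
'b' @ 1: {1,2,3,4,5,6}  [accepting]
'c' @ 2: {1,2,3,4,5,6}  [accepting]
'd' @ 3: {}  — state set empty
end set {} — state 5 not in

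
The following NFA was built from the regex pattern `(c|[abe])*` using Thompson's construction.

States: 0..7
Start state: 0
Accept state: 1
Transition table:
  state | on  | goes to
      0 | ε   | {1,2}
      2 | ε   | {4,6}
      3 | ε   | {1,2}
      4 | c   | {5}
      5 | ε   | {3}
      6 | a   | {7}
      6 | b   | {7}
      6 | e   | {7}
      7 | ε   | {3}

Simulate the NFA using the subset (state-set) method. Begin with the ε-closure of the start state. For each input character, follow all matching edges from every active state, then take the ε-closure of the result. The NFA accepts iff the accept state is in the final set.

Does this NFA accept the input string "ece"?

start: ε-closure({0}) = {0,1,2,4,6}
'e' @ 1: {1,2,3,4,6,7}  ✓accept
'c' @ 2: {1,2,3,4,5,6}  ✓accept
'e' @ 3: {1,2,3,4,6,7}  ✓accept
end set {1,2,3,4,6,7} — state 1 in

Answer: ACCEPT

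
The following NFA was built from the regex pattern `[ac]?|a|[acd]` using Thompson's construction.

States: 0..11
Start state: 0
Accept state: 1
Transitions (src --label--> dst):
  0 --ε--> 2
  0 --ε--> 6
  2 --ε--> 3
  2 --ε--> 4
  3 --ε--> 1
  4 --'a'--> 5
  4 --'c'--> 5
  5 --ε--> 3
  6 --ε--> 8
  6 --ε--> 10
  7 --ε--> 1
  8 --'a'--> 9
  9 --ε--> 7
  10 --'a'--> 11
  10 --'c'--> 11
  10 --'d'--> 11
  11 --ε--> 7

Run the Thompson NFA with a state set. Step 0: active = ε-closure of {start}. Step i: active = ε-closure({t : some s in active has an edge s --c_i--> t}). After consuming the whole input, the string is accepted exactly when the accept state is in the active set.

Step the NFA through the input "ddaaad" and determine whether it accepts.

Answer: REJECT

Steps:
initial (ε-close {0}): {0,1,2,3,4,6,8,10}
'd' @ 1: {1,7,11}  ✓accept
'd' @ 2: {}  — state set empty
rest 'aaad' ignored (set empty)
after full input: {}  (accept=1 not in)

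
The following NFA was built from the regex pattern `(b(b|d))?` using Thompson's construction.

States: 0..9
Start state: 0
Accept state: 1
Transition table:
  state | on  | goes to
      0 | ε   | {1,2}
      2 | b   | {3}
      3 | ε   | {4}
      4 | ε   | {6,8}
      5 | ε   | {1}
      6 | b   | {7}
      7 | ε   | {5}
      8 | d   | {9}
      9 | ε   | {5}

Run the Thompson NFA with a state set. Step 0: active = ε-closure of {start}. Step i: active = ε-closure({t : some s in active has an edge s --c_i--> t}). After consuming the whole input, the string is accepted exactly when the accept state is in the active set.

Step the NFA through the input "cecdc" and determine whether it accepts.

Answer: REJECT

Trace:
initial (ε-close {0}): {0,1,2}
'c' @ 1: {}  — state set empty
rest 'ecdc' ignored (set empty)
end set {} — state 1 not in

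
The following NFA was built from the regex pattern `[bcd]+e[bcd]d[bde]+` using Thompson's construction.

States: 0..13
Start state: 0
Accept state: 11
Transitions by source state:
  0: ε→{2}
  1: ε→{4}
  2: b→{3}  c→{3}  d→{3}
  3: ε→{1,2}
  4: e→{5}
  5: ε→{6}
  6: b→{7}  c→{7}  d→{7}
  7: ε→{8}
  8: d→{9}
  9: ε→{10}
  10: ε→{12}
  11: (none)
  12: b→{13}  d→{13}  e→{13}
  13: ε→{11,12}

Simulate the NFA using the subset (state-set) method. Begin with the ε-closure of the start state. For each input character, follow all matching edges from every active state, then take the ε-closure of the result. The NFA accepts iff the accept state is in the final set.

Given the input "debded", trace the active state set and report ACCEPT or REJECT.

Answer: ACCEPT

Steps:
S₀ = ε-closure({0}) = {0,2}
'd' @ 1: {1,2,3,4}
'e' @ 2: {5,6}
'b' @ 3: {7,8}
'd' @ 4: {9,10,12}
'e' @ 5: {11,12,13}  ✓accept
'd' @ 6: {11,12,13}  ✓accept
end set {11,12,13} — state 11 in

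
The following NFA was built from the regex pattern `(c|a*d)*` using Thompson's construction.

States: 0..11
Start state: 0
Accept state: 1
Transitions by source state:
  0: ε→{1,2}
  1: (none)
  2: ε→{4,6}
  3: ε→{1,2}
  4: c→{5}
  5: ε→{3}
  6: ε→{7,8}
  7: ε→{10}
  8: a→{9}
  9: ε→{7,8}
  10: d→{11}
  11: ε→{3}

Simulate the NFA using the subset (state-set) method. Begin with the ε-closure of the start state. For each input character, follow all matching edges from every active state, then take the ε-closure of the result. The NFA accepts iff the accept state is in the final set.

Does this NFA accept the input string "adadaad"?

Answer: ACCEPT

Steps:
start: ε-closure({0}) = {0,1,2,4,6,7,8,10}
'a' @ 1: {7,8,9,10}
'd' @ 2: {1,2,3,4,6,7,8,10,11}  (accept∈set)
'a' @ 3: {7,8,9,10}
'd' @ 4: {1,2,3,4,6,7,8,10,11}  (accept∈set)
'a' @ 5: {7,8,9,10}
'a' @ 6: {7,8,9,10}
'd' @ 7: {1,2,3,4,6,7,8,10,11}  (accept∈set)
final: {1,2,3,4,6,7,8,10,11}; accept 1 in set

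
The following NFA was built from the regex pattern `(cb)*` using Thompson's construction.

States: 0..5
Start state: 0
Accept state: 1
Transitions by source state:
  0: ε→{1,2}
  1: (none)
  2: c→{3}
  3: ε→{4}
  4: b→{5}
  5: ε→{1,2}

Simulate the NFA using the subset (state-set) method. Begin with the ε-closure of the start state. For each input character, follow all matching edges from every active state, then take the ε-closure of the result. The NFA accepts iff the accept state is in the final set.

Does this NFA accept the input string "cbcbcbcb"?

Answer: ACCEPT

Steps:
start: ε-closure({0}) = {0,1,2}
'c' @ 1: {3,4}
'b' @ 2: {1,2,5}  (accept∈set)
'c' @ 3: {3,4}
'b' @ 4: {1,2,5}  (accept∈set)
'c' @ 5: {3,4}
'b' @ 6: {1,2,5}  (accept∈set)
'c' @ 7: {3,4}
'b' @ 8: {1,2,5}  (accept∈set)
after full input: {1,2,5}  (accept=1 in)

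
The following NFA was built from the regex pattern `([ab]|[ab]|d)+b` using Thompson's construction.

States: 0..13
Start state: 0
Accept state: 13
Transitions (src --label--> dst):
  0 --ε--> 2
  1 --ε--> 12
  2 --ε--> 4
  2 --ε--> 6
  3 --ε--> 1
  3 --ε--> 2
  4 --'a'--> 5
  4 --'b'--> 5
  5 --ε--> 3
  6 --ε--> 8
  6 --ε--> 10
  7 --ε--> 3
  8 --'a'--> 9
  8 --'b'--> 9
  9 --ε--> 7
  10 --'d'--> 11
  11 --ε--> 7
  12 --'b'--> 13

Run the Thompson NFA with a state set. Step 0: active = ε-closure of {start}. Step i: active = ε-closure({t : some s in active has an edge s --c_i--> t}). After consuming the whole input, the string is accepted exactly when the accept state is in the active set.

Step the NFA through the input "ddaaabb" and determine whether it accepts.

start: ε-closure({0}) = {0,2,4,6,8,10}
'd' @ 1: {1,2,3,4,6,7,8,10,11,12}
'd' @ 2: {1,2,3,4,6,7,8,10,11,12}
'a' @ 3: {1,2,3,4,5,6,7,8,9,10,12}
'a' @ 4: {1,2,3,4,5,6,7,8,9,10,12}
'a' @ 5: {1,2,3,4,5,6,7,8,9,10,12}
'b' @ 6: {1,2,3,4,5,6,7,8,9,10,12,13}  [accepting]
'b' @ 7: {1,2,3,4,5,6,7,8,9,10,12,13}  [accepting]
after full input: {1,2,3,4,5,6,7,8,9,10,12,13}  (accept=13 in)

Answer: ACCEPT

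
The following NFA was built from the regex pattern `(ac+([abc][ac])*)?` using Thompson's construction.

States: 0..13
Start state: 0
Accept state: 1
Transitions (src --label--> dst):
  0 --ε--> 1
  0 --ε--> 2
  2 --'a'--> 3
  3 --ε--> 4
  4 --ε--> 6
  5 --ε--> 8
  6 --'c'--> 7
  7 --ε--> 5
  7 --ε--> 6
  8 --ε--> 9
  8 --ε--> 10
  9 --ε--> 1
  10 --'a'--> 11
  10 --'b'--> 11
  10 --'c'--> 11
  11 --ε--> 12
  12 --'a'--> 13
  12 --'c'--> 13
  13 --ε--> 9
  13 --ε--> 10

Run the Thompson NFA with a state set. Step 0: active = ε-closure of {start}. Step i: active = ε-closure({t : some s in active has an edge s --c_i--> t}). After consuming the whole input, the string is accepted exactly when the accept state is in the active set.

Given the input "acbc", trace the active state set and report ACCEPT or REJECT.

start: ε-closure({0}) = {0,1,2}
'a' @ 1: {3,4,6}
'c' @ 2: {1,5,6,7,8,9,10}  (accept∈set)
'b' @ 3: {11,12}
'c' @ 4: {1,9,10,13}  (accept∈set)
after full input: {1,9,10,13}  (accept=1 in)

Answer: ACCEPT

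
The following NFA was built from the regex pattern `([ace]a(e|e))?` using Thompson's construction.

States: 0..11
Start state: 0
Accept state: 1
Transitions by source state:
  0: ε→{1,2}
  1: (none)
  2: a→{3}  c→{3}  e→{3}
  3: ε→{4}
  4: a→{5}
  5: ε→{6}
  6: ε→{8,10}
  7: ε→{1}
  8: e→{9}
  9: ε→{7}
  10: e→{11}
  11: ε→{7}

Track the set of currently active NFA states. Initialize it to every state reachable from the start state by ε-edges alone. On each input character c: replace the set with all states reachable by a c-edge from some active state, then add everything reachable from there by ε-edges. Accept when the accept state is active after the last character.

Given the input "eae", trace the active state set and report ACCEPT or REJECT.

Answer: ACCEPT

Derivation:
start: ε-closure({0}) = {0,1,2}
'e' @ 1: {3,4}
'a' @ 2: {5,6,8,10}
'e' @ 3: {1,7,9,11}  ✓accept
after full input: {1,7,9,11}  (accept=1 in)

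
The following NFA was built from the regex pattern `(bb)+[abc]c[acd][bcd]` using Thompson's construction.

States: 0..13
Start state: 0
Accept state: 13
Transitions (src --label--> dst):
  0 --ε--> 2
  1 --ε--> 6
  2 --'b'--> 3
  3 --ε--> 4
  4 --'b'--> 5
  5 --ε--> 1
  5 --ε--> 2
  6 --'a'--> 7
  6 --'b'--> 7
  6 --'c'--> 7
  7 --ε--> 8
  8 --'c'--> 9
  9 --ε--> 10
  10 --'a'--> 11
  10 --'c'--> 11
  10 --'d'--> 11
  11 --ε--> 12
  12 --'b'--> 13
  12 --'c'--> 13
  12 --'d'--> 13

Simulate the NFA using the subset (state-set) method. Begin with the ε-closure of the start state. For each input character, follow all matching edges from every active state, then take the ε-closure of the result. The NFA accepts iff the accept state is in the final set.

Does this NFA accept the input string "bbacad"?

S₀ = ε-closure({0}) = {0,2}
'b' @ 1: {3,4}
'b' @ 2: {1,2,5,6}
'a' @ 3: {7,8}
'c' @ 4: {9,10}
'a' @ 5: {11,12}
'd' @ 6: {13}  (accept∈set)
after full input: {13}  (accept=13 in)

Answer: ACCEPT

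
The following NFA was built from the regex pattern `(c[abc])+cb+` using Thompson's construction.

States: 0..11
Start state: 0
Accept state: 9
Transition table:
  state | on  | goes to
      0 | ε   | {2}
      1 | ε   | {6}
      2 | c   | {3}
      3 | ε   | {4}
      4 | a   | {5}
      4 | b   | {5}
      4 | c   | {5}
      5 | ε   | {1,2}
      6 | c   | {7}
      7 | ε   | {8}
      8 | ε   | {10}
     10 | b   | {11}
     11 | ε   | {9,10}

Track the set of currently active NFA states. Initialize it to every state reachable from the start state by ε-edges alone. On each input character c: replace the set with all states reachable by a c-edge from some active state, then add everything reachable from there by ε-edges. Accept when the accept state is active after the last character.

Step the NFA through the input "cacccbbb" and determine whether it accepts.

Answer: ACCEPT

Derivation:
start: ε-closure({0}) = {0,2}
'c' @ 1: {3,4}
'a' @ 2: {1,2,5,6}
'c' @ 3: {3,4,7,8,10}
'c' @ 4: {1,2,5,6}
'c' @ 5: {3,4,7,8,10}
'b' @ 6: {1,2,5,6,9,10,11}  ✓accept
'b' @ 7: {9,10,11}  ✓accept
'b' @ 8: {9,10,11}  ✓accept
final: {9,10,11}; accept 9 in set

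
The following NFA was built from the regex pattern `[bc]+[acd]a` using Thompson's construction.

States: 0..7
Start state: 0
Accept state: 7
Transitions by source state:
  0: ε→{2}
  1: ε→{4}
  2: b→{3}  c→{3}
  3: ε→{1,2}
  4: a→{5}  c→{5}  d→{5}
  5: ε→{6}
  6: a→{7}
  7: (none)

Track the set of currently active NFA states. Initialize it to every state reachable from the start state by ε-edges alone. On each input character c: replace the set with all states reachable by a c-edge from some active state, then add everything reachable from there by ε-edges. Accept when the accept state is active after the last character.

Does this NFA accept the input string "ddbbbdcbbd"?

Answer: REJECT

Steps:
initial (ε-close {0}): {0,2}
'd' @ 1: {}  — state set empty
rest 'dbbbdcbbd' ignored (set empty)
final: {}; accept 7 not in set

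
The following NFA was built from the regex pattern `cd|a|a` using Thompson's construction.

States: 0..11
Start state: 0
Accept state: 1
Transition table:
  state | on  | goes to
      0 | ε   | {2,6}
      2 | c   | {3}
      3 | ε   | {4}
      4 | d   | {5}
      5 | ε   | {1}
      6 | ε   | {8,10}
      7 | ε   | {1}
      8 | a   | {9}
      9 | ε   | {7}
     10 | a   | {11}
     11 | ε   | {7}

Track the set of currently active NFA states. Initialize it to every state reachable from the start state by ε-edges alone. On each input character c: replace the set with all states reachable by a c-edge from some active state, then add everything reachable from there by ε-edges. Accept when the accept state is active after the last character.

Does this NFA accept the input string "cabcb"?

Answer: REJECT

Steps:
start: ε-closure({0}) = {0,2,6,8,10}
'c' @ 1: {3,4}
'a' @ 2: {}  — state set empty
rest 'bcb' ignored (set empty)
final: {}; accept 1 not in set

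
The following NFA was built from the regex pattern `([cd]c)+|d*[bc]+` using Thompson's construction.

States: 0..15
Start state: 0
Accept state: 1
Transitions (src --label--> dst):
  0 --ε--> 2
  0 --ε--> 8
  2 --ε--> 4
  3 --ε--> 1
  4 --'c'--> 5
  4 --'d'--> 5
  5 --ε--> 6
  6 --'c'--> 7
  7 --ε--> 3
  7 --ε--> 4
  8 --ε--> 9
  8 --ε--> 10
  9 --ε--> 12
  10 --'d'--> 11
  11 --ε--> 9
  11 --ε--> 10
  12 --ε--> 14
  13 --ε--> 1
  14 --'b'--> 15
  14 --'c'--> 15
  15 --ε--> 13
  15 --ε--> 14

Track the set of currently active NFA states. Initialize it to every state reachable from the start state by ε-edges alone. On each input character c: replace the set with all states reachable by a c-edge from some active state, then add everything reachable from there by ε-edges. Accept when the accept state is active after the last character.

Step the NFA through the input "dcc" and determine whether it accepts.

Answer: ACCEPT

Derivation:
initial (ε-close {0}): {0,2,4,8,9,10,12,14}
'd' @ 1: {5,6,9,10,11,12,14}
'c' @ 2: {1,3,4,7,13,14,15}  ✓accept
'c' @ 3: {1,5,6,13,14,15}  ✓accept
after full input: {1,5,6,13,14,15}  (accept=1 in)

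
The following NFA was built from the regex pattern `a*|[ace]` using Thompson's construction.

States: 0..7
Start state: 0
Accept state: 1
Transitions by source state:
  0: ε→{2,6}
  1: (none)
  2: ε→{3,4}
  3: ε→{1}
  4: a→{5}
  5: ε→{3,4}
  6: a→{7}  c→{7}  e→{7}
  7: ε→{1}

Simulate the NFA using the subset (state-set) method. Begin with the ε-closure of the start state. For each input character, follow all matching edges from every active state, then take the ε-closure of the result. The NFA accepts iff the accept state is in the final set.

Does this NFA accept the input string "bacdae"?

start: ε-closure({0}) = {0,1,2,3,4,6}
'b' @ 1: {}  — state set empty
rest 'acdae' ignored (set empty)
end set {} — state 1 not in

Answer: REJECT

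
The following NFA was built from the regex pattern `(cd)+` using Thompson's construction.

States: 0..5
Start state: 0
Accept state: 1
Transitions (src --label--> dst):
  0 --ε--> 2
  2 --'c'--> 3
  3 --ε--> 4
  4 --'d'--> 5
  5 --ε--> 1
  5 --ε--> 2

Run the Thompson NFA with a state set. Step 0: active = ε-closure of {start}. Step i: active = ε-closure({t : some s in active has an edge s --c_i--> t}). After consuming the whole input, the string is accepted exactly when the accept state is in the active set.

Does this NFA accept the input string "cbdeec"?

Answer: REJECT

Derivation:
initial (ε-close {0}): {0,2}
'c' @ 1: {3,4}
'b' @ 2: {}  — state set empty
rest 'deec' ignored (set empty)
end set {} — state 1 not in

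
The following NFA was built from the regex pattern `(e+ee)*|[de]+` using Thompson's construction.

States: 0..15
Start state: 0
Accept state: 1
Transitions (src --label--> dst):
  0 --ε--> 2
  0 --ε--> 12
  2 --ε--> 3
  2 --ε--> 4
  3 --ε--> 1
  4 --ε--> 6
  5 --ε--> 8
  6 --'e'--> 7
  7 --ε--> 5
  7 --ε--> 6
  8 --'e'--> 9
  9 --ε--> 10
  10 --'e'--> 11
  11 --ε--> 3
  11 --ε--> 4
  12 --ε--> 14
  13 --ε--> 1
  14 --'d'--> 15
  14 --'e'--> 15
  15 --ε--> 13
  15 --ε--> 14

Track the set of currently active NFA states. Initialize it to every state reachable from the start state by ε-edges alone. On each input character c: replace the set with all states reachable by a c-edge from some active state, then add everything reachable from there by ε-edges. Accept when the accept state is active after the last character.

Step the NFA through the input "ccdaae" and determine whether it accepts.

Answer: REJECT

Derivation:
initial (ε-close {0}): {0,1,2,3,4,6,12,14}
'c' @ 1: {}  — dead — no transitions
rest 'cdaae' ignored (set empty)
final: {}; accept 1 not in set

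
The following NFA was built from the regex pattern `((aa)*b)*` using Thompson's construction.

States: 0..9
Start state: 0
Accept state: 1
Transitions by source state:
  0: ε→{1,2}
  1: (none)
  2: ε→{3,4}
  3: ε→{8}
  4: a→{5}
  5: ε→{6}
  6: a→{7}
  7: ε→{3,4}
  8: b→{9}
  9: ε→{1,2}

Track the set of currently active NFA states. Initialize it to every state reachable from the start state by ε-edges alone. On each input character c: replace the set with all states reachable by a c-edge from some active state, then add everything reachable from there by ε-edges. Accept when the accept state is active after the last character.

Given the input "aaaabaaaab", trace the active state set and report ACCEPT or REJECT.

S₀ = ε-closure({0}) = {0,1,2,3,4,8}
'a' @ 1: {5,6}
'a' @ 2: {3,4,7,8}
'a' @ 3: {5,6}
'a' @ 4: {3,4,7,8}
'b' @ 5: {1,2,3,4,8,9}  ✓accept
'a' @ 6: {5,6}
'a' @ 7: {3,4,7,8}
'a' @ 8: {5,6}
'a' @ 9: {3,4,7,8}
'b' @ 10: {1,2,3,4,8,9}  ✓accept
after full input: {1,2,3,4,8,9}  (accept=1 in)

Answer: ACCEPT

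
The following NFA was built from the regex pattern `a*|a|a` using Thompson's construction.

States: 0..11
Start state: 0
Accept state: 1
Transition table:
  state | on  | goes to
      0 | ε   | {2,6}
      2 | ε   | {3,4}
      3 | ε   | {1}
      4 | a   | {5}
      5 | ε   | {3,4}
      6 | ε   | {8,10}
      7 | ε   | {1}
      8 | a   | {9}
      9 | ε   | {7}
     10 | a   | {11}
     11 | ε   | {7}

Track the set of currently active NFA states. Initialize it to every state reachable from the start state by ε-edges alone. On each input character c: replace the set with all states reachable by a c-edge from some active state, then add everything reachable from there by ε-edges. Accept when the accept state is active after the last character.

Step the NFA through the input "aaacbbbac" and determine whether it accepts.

Answer: REJECT

Trace:
start: ε-closure({0}) = {0,1,2,3,4,6,8,10}
'a' @ 1: {1,3,4,5,7,9,11}  (accept∈set)
'a' @ 2: {1,3,4,5}  (accept∈set)
'a' @ 3: {1,3,4,5}  (accept∈set)
'c' @ 4: {}  — no active states
rest 'bbbac' ignored (set empty)
end set {} — state 1 not in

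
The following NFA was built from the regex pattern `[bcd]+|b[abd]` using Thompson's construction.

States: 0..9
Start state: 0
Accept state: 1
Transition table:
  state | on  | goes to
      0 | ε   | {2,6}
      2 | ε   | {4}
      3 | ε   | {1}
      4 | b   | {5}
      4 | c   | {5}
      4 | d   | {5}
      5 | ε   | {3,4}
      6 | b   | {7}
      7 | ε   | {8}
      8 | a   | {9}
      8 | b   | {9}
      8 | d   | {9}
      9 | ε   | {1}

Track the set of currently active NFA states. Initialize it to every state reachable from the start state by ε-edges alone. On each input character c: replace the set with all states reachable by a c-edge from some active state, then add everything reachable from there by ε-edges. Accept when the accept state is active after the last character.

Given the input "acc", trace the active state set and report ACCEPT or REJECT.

Answer: REJECT

Trace:
start: ε-closure({0}) = {0,2,4,6}
'a' @ 1: {}  — dead — no transitions
rest 'cc' ignored (set empty)
after full input: {}  (accept=1 not in)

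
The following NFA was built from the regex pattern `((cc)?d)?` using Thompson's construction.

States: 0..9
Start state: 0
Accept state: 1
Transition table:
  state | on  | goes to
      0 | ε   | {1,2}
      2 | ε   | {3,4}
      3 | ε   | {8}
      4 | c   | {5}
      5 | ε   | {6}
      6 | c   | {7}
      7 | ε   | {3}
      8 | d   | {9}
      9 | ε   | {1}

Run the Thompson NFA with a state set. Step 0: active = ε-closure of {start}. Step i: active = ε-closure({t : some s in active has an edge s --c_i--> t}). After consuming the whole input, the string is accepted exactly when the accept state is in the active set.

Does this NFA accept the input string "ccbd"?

initial (ε-close {0}): {0,1,2,3,4,8}
'c' @ 1: {5,6}
'c' @ 2: {3,7,8}
'b' @ 3: {}  — no active states
rest 'd' ignored (set empty)
end set {} — state 1 not in

Answer: REJECT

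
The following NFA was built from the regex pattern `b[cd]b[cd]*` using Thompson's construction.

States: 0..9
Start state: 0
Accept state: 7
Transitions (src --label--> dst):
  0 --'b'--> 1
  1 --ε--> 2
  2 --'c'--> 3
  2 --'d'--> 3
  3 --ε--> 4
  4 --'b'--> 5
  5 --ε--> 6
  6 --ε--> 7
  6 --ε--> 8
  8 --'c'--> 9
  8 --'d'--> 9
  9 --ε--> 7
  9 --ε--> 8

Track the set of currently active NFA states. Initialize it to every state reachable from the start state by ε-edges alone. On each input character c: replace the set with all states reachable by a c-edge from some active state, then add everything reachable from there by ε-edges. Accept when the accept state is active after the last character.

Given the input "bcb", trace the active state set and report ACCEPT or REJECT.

Answer: ACCEPT

Steps:
start: ε-closure({0}) = {0}
'b' @ 1: {1,2}
'c' @ 2: {3,4}
'b' @ 3: {5,6,7,8}  (accept∈set)
end set {5,6,7,8} — state 7 in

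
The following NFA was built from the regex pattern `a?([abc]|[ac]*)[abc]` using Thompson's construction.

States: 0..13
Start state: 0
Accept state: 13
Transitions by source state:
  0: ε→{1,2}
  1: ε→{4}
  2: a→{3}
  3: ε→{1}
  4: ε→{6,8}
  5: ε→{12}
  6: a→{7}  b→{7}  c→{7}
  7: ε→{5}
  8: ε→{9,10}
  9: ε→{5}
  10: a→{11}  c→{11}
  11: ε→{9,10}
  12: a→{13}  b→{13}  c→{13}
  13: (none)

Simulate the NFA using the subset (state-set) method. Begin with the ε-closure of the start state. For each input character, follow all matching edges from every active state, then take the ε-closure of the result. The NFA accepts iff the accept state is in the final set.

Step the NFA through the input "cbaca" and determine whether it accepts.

Answer: REJECT

Steps:
initial (ε-close {0}): {0,1,2,4,5,6,8,9,10,12}
'c' @ 1: {5,7,9,10,11,12,13}  ✓accept
'b' @ 2: {13}  ✓accept
'a' @ 3: {}  — dead — no transitions
rest 'ca' ignored (set empty)
end set {} — state 13 not in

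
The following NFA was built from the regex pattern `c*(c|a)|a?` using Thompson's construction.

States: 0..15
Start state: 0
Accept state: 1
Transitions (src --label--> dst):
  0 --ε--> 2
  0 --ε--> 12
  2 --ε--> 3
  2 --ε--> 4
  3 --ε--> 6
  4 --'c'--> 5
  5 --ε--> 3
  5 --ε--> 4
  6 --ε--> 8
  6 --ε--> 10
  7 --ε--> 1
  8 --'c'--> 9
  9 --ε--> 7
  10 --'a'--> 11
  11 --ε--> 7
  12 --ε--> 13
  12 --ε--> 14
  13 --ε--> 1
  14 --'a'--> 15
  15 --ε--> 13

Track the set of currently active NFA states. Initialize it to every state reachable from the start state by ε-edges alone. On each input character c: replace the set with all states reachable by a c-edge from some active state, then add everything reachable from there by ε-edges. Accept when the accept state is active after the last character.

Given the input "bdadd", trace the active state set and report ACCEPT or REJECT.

initial (ε-close {0}): {0,1,2,3,4,6,8,10,12,13,14}
'b' @ 1: {}  — no active states
rest 'dadd' ignored (set empty)
end set {} — state 1 not in

Answer: REJECT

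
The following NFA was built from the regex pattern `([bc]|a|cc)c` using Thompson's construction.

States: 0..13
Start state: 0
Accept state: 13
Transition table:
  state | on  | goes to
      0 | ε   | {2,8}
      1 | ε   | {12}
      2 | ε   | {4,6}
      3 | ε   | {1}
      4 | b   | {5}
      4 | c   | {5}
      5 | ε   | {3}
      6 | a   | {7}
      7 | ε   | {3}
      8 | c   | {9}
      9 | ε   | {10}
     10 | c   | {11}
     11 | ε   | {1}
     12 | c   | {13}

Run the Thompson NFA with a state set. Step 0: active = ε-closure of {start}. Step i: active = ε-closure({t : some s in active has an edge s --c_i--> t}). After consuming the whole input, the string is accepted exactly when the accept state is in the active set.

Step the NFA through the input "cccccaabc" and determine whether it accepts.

start: ε-closure({0}) = {0,2,4,6,8}
'c' @ 1: {1,3,5,9,10,12}
'c' @ 2: {1,11,12,13}  ✓accept
'c' @ 3: {13}  ✓accept
'c' @ 4: {}  — state set empty
rest 'caabc' ignored (set empty)
end set {} — state 13 not in

Answer: REJECT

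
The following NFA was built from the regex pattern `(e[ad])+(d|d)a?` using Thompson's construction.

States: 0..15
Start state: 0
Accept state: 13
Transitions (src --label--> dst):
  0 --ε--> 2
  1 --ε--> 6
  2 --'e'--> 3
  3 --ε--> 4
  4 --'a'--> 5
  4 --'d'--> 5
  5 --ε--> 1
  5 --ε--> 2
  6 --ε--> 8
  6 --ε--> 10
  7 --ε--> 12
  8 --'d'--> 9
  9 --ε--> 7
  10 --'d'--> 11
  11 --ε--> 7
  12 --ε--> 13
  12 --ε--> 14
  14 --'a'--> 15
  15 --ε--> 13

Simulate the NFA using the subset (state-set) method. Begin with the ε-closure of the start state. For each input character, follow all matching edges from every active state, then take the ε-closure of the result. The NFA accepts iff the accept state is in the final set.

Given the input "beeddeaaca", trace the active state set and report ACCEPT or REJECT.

Answer: REJECT

Derivation:
S₀ = ε-closure({0}) = {0,2}
'b' @ 1: {}  — dead — no transitions
rest 'eeddeaaca' ignored (set empty)
end set {} — state 13 not in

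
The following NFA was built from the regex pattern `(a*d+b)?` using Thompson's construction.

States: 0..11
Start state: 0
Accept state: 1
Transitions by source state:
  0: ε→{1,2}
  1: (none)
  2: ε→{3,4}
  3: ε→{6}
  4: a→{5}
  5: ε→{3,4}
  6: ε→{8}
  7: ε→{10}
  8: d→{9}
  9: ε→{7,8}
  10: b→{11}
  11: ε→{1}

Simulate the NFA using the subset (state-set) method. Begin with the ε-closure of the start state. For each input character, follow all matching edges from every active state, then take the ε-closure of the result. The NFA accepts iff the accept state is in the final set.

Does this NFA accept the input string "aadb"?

Answer: ACCEPT

Steps:
initial (ε-close {0}): {0,1,2,3,4,6,8}
'a' @ 1: {3,4,5,6,8}
'a' @ 2: {3,4,5,6,8}
'd' @ 3: {7,8,9,10}
'b' @ 4: {1,11}  (accept∈set)
end set {1,11} — state 1 in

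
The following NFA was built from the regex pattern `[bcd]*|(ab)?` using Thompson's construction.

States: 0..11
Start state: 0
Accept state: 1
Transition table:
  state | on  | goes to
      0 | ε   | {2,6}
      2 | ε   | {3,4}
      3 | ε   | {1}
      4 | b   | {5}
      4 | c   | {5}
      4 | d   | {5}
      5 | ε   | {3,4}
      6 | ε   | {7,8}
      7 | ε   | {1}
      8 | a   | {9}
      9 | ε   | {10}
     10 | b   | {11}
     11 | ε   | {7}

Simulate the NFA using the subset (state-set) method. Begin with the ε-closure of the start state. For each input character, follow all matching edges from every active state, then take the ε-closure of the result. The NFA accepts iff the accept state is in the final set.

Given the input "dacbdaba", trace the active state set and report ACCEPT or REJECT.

initial (ε-close {0}): {0,1,2,3,4,6,7,8}
'd' @ 1: {1,3,4,5}  (accept∈set)
'a' @ 2: {}  — dead — no transitions
rest 'cbdaba' ignored (set empty)
end set {} — state 1 not in

Answer: REJECT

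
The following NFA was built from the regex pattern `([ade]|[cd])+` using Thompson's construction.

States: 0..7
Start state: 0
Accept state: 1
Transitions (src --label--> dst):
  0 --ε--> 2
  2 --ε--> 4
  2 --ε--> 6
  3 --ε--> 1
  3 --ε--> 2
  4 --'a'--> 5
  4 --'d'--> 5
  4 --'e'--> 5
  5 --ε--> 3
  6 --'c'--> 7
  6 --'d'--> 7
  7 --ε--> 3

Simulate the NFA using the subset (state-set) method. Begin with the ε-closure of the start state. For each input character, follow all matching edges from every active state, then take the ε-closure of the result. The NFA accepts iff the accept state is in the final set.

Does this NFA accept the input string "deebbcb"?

S₀ = ε-closure({0}) = {0,2,4,6}
'd' @ 1: {1,2,3,4,5,6,7}  [accepting]
'e' @ 2: {1,2,3,4,5,6}  [accepting]
'e' @ 3: {1,2,3,4,5,6}  [accepting]
'b' @ 4: {}  — no active states
rest 'bcb' ignored (set empty)
final: {}; accept 1 not in set

Answer: REJECT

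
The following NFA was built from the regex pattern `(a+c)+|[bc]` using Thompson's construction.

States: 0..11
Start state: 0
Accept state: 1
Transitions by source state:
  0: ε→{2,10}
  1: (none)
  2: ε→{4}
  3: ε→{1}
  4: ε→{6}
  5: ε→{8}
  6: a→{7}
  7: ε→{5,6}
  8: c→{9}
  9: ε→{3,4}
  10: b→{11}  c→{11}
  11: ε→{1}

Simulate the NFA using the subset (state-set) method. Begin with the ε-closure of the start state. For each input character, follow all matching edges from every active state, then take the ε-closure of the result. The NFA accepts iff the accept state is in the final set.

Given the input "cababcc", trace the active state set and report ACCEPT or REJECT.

Answer: REJECT

Derivation:
S₀ = ε-closure({0}) = {0,2,4,6,10}
'c' @ 1: {1,11}  (accept∈set)
'a' @ 2: {}  — dead — no transitions
rest 'babcc' ignored (set empty)
after full input: {}  (accept=1 not in)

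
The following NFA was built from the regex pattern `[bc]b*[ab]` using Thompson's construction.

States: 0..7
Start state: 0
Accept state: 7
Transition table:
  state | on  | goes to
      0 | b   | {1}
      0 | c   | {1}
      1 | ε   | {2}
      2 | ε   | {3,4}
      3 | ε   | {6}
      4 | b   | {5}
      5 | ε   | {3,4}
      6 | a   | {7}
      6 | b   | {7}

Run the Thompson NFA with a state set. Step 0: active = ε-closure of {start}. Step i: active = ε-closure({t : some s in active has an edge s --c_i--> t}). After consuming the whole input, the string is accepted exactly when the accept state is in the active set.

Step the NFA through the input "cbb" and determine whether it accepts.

start: ε-closure({0}) = {0}
'c' @ 1: {1,2,3,4,6}
'b' @ 2: {3,4,5,6,7}  (accept∈set)
'b' @ 3: {3,4,5,6,7}  (accept∈set)
after full input: {3,4,5,6,7}  (accept=7 in)

Answer: ACCEPT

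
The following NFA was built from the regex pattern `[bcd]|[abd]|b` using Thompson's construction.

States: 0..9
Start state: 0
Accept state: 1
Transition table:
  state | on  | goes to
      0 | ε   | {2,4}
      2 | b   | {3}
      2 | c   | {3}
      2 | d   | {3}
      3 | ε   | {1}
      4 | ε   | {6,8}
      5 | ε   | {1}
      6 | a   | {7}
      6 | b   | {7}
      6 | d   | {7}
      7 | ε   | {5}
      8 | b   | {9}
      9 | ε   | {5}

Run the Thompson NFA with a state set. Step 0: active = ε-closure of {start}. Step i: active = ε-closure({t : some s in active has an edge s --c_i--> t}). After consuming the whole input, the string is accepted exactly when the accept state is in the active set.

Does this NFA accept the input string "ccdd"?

initial (ε-close {0}): {0,2,4,6,8}
'c' @ 1: {1,3}  (accept∈set)
'c' @ 2: {}  — state set empty
rest 'dd' ignored (set empty)
end set {} — state 1 not in

Answer: REJECT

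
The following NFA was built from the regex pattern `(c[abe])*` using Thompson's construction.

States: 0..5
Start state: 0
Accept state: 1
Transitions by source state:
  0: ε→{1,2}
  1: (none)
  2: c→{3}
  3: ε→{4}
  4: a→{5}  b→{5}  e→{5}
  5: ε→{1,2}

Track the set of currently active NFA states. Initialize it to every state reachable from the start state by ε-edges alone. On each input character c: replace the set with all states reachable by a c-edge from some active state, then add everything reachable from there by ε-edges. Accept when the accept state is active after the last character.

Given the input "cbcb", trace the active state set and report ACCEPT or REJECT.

Answer: ACCEPT

Trace:
S₀ = ε-closure({0}) = {0,1,2}
'c' @ 1: {3,4}
'b' @ 2: {1,2,5}  ✓accept
'c' @ 3: {3,4}
'b' @ 4: {1,2,5}  ✓accept
end set {1,2,5} — state 1 in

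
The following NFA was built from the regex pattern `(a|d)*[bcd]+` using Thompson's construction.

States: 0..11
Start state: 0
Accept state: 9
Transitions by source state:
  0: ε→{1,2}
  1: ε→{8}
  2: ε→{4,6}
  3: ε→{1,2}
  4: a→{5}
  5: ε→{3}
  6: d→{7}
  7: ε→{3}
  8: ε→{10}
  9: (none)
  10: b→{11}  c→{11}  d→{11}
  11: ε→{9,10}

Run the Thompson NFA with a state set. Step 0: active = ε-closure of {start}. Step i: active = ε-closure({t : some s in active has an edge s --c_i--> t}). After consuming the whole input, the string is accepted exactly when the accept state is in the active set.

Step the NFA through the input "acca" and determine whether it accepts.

initial (ε-close {0}): {0,1,2,4,6,8,10}
'a' @ 1: {1,2,3,4,5,6,8,10}
'c' @ 2: {9,10,11}  [accepting]
'c' @ 3: {9,10,11}  [accepting]
'a' @ 4: {}  — dead — no transitions
end set {} — state 9 not in

Answer: REJECT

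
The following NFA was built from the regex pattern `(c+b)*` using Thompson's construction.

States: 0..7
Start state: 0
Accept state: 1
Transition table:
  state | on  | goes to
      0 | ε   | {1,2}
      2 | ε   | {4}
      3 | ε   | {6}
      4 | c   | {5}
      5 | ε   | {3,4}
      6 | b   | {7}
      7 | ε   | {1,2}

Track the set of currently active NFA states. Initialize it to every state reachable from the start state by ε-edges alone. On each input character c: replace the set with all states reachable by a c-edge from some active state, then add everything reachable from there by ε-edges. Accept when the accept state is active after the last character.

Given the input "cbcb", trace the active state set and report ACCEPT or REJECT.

S₀ = ε-closure({0}) = {0,1,2,4}
'c' @ 1: {3,4,5,6}
'b' @ 2: {1,2,4,7}  ✓accept
'c' @ 3: {3,4,5,6}
'b' @ 4: {1,2,4,7}  ✓accept
final: {1,2,4,7}; accept 1 in set

Answer: ACCEPT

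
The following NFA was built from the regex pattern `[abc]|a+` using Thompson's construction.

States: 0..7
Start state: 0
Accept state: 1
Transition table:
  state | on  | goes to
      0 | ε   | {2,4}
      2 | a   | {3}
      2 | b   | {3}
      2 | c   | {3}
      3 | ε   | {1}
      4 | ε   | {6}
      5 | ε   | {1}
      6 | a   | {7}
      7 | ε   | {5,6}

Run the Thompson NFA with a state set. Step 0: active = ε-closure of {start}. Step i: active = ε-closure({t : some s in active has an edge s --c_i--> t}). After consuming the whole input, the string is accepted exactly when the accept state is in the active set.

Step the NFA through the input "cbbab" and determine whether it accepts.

start: ε-closure({0}) = {0,2,4,6}
'c' @ 1: {1,3}  ✓accept
'b' @ 2: {}  — no active states
rest 'bab' ignored (set empty)
end set {} — state 1 not in

Answer: REJECT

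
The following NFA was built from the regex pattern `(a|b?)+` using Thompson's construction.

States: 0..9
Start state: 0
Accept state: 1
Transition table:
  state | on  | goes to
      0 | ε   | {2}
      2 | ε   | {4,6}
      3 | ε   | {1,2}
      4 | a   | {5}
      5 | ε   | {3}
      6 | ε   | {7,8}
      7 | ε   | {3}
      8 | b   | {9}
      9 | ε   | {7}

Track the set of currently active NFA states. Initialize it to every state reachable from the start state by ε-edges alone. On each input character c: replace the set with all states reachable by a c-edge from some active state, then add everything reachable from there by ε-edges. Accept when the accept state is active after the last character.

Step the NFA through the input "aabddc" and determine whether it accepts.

Answer: REJECT

Trace:
start: ε-closure({0}) = {0,1,2,3,4,6,7,8}
'a' @ 1: {1,2,3,4,5,6,7,8}  ✓accept
'a' @ 2: {1,2,3,4,5,6,7,8}  ✓accept
'b' @ 3: {1,2,3,4,6,7,8,9}  ✓accept
'd' @ 4: {}  — dead — no transitions
rest 'dc' ignored (set empty)
after full input: {}  (accept=1 not in)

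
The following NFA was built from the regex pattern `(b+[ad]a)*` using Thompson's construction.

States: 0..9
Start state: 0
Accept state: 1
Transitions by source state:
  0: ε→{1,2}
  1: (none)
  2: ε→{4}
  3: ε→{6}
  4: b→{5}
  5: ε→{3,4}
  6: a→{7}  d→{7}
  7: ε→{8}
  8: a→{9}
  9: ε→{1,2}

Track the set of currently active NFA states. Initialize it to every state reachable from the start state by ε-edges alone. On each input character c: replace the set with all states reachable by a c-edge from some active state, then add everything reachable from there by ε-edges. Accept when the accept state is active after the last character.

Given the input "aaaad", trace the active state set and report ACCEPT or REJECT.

initial (ε-close {0}): {0,1,2,4}
'a' @ 1: {}  — dead — no transitions
rest 'aaad' ignored (set empty)
end set {} — state 1 not in

Answer: REJECT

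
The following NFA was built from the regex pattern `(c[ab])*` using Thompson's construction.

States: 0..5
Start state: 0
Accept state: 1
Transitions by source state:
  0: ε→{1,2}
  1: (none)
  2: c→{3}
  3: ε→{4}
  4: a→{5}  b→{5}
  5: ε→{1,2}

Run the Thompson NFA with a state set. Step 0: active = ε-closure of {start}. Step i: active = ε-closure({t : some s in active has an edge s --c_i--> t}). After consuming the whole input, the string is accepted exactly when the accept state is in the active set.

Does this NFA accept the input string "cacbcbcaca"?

Answer: ACCEPT

Trace:
start: ε-closure({0}) = {0,1,2}
'c' @ 1: {3,4}
'a' @ 2: {1,2,5}  (accept∈set)
'c' @ 3: {3,4}
'b' @ 4: {1,2,5}  (accept∈set)
'c' @ 5: {3,4}
'b' @ 6: {1,2,5}  (accept∈set)
'c' @ 7: {3,4}
'a' @ 8: {1,2,5}  (accept∈set)
'c' @ 9: {3,4}
'a' @ 10: {1,2,5}  (accept∈set)
after full input: {1,2,5}  (accept=1 in)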